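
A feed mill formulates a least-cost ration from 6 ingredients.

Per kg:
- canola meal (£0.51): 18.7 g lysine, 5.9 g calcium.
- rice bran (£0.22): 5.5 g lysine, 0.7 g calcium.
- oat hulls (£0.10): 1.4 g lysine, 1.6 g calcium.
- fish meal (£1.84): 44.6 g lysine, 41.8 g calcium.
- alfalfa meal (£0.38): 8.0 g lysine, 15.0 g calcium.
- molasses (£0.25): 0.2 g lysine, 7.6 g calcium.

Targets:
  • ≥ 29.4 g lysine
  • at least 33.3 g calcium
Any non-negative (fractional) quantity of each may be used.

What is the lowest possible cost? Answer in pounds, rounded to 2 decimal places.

Treat it as an LP. Let x1 = kg of canola meal, x2 = kg of rice bran, x3 = kg of oat hulls, x4 = kg of fish meal, x5 = kg of alfalfa meal, x6 = kg of molasses.
min 0.51x1 + 0.22x2 + 0.1x3 + 1.84x4 + 0.38x5 + 0.25x6 s.t.:
  18.7x1 + 5.5x2 + 1.4x3 + 44.6x4 + 8x5 + 0.2x6 ≥ 29.4   (lysine)
  5.9x1 + 0.7x2 + 1.6x3 + 41.8x4 + 15x5 + 7.6x6 ≥ 33.3   (calcium)
  x1, x2, x3, x4, x5, x6 ≥ 0.
The minimum-cost mix takes nothing from rice bran, oat hulls, fish meal, molasses — only canola meal, alfalfa meal. Binding constraints: lysine and calcium.
So canola meal = 0.7484 kg, alfalfa meal = 1.926 kg.
Hence cost = 0.51·0.7484 + 0.38·1.926 = £1.1136.

£1.11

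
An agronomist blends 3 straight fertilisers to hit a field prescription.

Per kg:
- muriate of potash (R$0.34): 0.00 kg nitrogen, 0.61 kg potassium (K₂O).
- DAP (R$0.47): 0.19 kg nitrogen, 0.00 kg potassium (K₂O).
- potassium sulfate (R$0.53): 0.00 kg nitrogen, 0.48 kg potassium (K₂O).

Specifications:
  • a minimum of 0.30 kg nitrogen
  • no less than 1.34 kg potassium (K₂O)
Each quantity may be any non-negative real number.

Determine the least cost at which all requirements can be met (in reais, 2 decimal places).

Let x1 = kg of muriate of potash, x2 = kg of DAP, x3 = kg of potassium sulfate.
Minimise 0.34x1 + 0.47x2 + 0.53x3 with:
  0.19x2 ≥ 0.3   (nitrogen)
  0.61x1 + 0.48x3 ≥ 1.34   (potassium (K₂O))
  x1, x2, x3 ≥ 0.
The optimal basis is {muriate of potash, DAP}; potassium sulfate drops out. There the nitrogen and potassium (K₂O) constraints are tight.
Optimal quantities: muriate of potash = 2.197 kg, DAP = 1.579 kg.
Total cost: 0.34·2.197 + 0.47·1.579 = 1.4891.

R$1.49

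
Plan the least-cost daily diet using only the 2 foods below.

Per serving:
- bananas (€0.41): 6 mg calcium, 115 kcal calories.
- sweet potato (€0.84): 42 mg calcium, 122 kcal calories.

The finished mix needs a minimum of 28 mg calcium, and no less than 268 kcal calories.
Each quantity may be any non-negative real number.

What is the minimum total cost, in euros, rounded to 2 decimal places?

€1.11

Let x1 = servings of bananas, x2 = servings of sweet potato.
min 0.41x1 + 0.84x2 subject to:
  6x1 + 42x2 ≥ 28   (calcium)
  115x1 + 122x2 ≥ 268   (calories)
  x1, x2 ≥ 0.
Both inputs are positive at the optimum. Binding constraints: calcium and calories.
So bananas = 1.913 servings, sweet potato = 0.3934 servings.
Hence cost = 0.41·1.913 + 0.84·0.3934 = €1.1148.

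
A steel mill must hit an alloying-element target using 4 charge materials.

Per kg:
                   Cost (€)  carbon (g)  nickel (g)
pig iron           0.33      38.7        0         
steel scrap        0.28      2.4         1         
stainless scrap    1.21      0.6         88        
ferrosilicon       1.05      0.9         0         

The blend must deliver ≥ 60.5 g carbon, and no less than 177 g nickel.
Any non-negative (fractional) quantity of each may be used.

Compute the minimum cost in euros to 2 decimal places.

Set it up as a linear program. Let x1 = kg of pig iron, x2 = kg of steel scrap, x3 = kg of stainless scrap, x4 = kg of ferrosilicon.
Minimize 0.33x1 + 0.28x2 + 1.21x3 + 1.05x4 s.t.:
  38.7x1 + 2.4x2 + 0.6x3 + 0.9x4 ≥ 60.5   (carbon)
  1x2 + 88x3 ≥ 177   (nickel)
  x1, x2, x3, x4 ≥ 0.
The cheapest feasible vertex uses only pig iron, stainless scrap; steel scrap, ferrosilicon are not used. Binding constraints: carbon and nickel.
Optimal quantities: pig iron = 1.532 kg, stainless scrap = 2.011 kg.
Total cost: 0.33·1.532 + 1.21·2.011 = 2.9389.

€2.94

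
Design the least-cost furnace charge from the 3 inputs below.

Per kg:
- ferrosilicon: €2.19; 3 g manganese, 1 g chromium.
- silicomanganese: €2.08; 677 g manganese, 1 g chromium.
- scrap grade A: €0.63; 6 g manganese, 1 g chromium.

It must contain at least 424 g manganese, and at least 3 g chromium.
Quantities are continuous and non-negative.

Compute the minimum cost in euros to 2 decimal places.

€2.77

Treat it as an LP. Let x1 = kg of ferrosilicon, x2 = kg of silicomanganese, x3 = kg of scrap grade A.
Minimise 2.19x1 + 2.08x2 + 0.63x3 s.t.:
  3x1 + 677x2 + 6x3 ≥ 424   (manganese)
  1x1 + 1x2 + 1x3 ≥ 3   (chromium)
  x1, x2, x3 ≥ 0.
The cheapest feasible vertex uses only silicomanganese, scrap grade A; ferrosilicon is not used. There the manganese and chromium constraints are tight.
That vertex is x2 = 0.6051, x3 = 2.395.
Hence cost = 2.08·0.6051 + 0.63·2.395 = €2.7675.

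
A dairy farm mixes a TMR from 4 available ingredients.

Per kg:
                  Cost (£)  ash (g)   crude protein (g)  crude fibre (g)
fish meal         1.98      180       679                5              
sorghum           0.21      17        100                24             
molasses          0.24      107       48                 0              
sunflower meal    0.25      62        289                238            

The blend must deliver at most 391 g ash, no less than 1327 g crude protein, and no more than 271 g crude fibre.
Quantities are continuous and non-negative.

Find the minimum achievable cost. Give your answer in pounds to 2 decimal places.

Let x1 = kg of fish meal, x2 = kg of sorghum, x3 = kg of molasses, x4 = kg of sunflower meal.
Minimise 1.98x1 + 0.21x2 + 0.24x3 + 0.25x4 s.t.:
  180x1 + 17x2 + 107x3 + 62x4 ≤ 391   (ash)
  679x1 + 100x2 + 48x3 + 289x4 ≥ 1327   (crude protein)
  5x1 + 24x2 + 238x4 ≤ 271   (crude fibre)
  x1, x2, x3, x4 ≥ 0.
The optimal basis is {fish meal, sorghum}; molasses, sunflower meal drop out. Binding constraints: crude protein and crude fibre.
So fish meal = 0.3006 kg, sorghum = 11.23 kg.
Hence cost = 1.98·0.3006 + 0.21·11.23 = £2.9535.

£2.95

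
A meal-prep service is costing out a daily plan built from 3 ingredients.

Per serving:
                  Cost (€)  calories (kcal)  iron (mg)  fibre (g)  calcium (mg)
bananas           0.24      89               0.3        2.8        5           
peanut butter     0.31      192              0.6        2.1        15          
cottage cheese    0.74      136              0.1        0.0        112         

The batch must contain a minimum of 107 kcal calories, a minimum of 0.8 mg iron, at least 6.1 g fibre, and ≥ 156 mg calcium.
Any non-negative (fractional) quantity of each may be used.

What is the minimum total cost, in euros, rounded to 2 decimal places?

Let x1 = servings of bananas, x2 = servings of peanut butter, x3 = servings of cottage cheese.
min 0.24x1 + 0.31x2 + 0.74x3 s.t.:
  89x1 + 192x2 + 136x3 ≥ 107   (calories)
  0.3x1 + 0.6x2 + 0.1x3 ≥ 0.8   (iron)
  2.8x1 + 2.1x2 ≥ 6.1   (fibre)
  5x1 + 15x2 + 112x3 ≥ 156   (calcium)
  x1, x2, x3 ≥ 0.
All 3 inputs are positive at the optimum. There the iron, fibre, calcium constraints are tight.
Solving gives x1 = 2.144, x2 = 0.04622, x3 = 1.291.
Hence cost = 0.24·2.144 + 0.31·0.04622 + 0.74·1.291 = €1.4842.

€1.48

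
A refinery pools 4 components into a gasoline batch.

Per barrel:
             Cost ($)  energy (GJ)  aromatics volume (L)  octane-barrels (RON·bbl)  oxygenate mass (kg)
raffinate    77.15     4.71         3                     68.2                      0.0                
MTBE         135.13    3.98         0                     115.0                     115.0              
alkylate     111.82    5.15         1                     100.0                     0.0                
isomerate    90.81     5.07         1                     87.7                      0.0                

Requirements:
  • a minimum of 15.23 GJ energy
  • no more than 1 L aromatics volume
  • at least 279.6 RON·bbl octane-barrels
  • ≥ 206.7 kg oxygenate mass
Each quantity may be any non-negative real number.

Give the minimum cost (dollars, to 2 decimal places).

$435.76

Treat it as an LP. Let x1 = barrels of raffinate, x2 = barrels of MTBE, x3 = barrels of alkylate, x4 = barrels of isomerate.
Minimise 77.15x1 + 135.13x2 + 111.82x3 + 90.81x4 s.t.:
  4.71x1 + 3.98x2 + 5.15x3 + 5.07x4 ≥ 15.23   (energy)
  3x1 + 1x3 + 1x4 ≤ 1   (aromatics volume)
  68.2x1 + 115x2 + 100x3 + 87.7x4 ≥ 279.6   (octane-barrels)
  115x2 ≥ 206.7   (oxygenate mass)
  x1, x2, x3, x4 ≥ 0.
The optimal basis is {MTBE, isomerate}; raffinate, alkylate drop out. There the energy and aromatics volume constraints are tight.
So MTBE = 2.55276 barrels, isomerate = 1 barrel.
Total cost: 135.13·2.55276 + 90.81·1 = 435.7645.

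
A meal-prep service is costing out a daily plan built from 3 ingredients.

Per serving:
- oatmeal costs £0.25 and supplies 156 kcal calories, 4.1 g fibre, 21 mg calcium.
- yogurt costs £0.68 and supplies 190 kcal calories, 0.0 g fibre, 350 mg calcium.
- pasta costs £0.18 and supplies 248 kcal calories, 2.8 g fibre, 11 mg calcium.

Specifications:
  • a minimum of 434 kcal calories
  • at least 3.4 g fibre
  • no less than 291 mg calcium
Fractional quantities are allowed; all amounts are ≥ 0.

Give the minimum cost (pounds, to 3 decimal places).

£0.756

Let x1 = servings of oatmeal, x2 = servings of yogurt, x3 = servings of pasta.
Minimise 0.25x1 + 0.68x2 + 0.18x3 s.t.:
  156x1 + 190x2 + 248x3 ≥ 434   (calories)
  4.1x1 + 2.8x3 ≥ 3.4   (fibre)
  21x1 + 350x2 + 11x3 ≥ 291   (calcium)
  x1, x2, x3 ≥ 0.
All 3 inputs are positive at the optimum. There the calories, fibre, calcium constraints are tight.
Solving gives x1 = 0.08514, x2 = 0.7921, x3 = 1.09.
Cost = 0.25·0.08514 + 0.68·0.7921 + 0.18·1.09 = 0.75611.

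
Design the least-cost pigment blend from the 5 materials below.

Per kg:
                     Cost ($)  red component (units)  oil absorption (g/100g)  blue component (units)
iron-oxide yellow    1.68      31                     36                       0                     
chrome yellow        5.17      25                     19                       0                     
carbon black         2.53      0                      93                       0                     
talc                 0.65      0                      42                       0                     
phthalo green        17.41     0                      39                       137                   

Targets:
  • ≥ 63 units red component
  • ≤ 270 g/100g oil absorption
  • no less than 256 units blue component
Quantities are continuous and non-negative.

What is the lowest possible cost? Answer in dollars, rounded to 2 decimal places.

Set it up as a linear program. Let x1 = kg of iron-oxide yellow, x2 = kg of chrome yellow, x3 = kg of carbon black, x4 = kg of talc, x5 = kg of phthalo green.
Minimize 1.68x1 + 5.17x2 + 2.53x3 + 0.65x4 + 17.41x5 with:
  31x1 + 25x2 ≥ 63   (red component)
  36x1 + 19x2 + 93x3 + 42x4 + 39x5 ≤ 270   (oil absorption)
  137x5 ≥ 256   (blue component)
  x1, x2, x3, x4, x5 ≥ 0.
The cheapest feasible vertex uses only iron-oxide yellow, phthalo green; chrome yellow, carbon black, talc are not used. There the red component and blue component constraints are tight.
So iron-oxide yellow = 2.032 kg, phthalo green = 1.869 kg.
Hence cost = 1.68·2.032 + 17.41·1.869 = $35.9531.

$35.95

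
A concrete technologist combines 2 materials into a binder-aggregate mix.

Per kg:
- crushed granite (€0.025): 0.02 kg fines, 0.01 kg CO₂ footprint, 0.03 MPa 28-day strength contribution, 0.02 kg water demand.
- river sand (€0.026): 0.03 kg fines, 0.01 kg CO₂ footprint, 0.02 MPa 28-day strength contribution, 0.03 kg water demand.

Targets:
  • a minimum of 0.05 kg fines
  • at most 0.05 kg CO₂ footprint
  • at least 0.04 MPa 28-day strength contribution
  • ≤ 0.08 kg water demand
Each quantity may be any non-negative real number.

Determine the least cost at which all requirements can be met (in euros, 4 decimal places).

Let x1 = kg of crushed granite, x2 = kg of river sand.
Minimise 0.025x1 + 0.026x2 s.t.:
  0.02x1 + 0.03x2 ≥ 0.05   (fines)
  0.01x1 + 0.01x2 ≤ 0.05   (CO₂ footprint)
  0.03x1 + 0.02x2 ≥ 0.04   (28-day strength contribution)
  0.02x1 + 0.03x2 ≤ 0.08   (water demand)
  x1, x2 ≥ 0.
Both inputs are positive at the optimum. The fines and 28-day strength contribution requirements are met with equality.
Optimal quantities: crushed granite = 0.4 kg, river sand = 1.4 kg.
Total cost: 0.025·0.4 + 0.026·1.4 = 0.046400.

€0.0464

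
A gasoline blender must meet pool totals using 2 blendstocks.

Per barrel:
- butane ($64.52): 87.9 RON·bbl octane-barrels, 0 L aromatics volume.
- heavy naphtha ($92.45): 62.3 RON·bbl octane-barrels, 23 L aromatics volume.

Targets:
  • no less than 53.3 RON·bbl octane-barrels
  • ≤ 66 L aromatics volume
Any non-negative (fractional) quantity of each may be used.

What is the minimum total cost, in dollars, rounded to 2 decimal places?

Set it up as a linear program. Let x1 = barrels of butane, x2 = barrels of heavy naphtha.
Minimise 64.52x1 + 92.45x2 s.t.:
  87.9x1 + 62.3x2 ≥ 53.3   (octane-barrels)
  23x2 ≤ 66   (aromatics volume)
  x1, x2 ≥ 0.
The cheapest feasible vertex uses only butane; heavy naphtha is not used. There the octane-barrels constraint is tight.
Optimal quantities: butane = 0.6064 barrels.
Cost = 64.52·0.6064 = 39.1249.

$39.12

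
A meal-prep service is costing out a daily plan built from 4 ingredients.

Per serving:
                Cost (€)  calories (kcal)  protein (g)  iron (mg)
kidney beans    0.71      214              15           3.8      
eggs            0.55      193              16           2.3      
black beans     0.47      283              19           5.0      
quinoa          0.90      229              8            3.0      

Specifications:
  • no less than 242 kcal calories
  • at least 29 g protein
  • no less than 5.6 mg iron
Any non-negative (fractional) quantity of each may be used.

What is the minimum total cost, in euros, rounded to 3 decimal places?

Treat it as an LP. Let x1 = servings of kidney beans, x2 = servings of eggs, x3 = servings of black beans, x4 = servings of quinoa.
min 0.71x1 + 0.55x2 + 0.47x3 + 0.9x4 subject to:
  214x1 + 193x2 + 283x3 + 229x4 ≥ 242   (calories)
  15x1 + 16x2 + 19x3 + 8x4 ≥ 29   (protein)
  3.8x1 + 2.3x2 + 5x3 + 3x4 ≥ 5.6   (iron)
  x1, x2, x3, x4 ≥ 0.
The optimal basis is {black beans}; kidney beans, eggs, quinoa drop out. There the protein constraint is tight.
So black beans = 1.526 servings.
Objective = 0.47·1.526 = 0.71722.

€0.717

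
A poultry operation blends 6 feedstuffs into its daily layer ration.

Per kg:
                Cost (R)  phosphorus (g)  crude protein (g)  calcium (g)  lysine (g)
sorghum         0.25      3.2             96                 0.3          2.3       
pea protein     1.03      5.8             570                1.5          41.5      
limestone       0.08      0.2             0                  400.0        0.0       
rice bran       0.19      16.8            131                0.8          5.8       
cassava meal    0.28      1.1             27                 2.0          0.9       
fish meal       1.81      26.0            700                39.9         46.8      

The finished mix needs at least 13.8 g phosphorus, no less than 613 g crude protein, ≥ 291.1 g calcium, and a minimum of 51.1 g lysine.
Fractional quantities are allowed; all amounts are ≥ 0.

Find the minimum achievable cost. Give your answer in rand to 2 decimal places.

R1.34

Set it up as a linear program. Let x1 = kg of sorghum, x2 = kg of pea protein, x3 = kg of limestone, x4 = kg of rice bran, x5 = kg of cassava meal, x6 = kg of fish meal.
min 0.25x1 + 1.03x2 + 0.08x3 + 0.19x4 + 0.28x5 + 1.81x6 with:
  3.2x1 + 5.8x2 + 0.2x3 + 16.8x4 + 1.1x5 + 26x6 ≥ 13.8   (phosphorus)
  96x1 + 570x2 + 131x4 + 27x5 + 700x6 ≥ 613   (crude protein)
  0.3x1 + 1.5x2 + 400x3 + 0.8x4 + 2x5 + 39.9x6 ≥ 291.1   (calcium)
  2.3x1 + 41.5x2 + 5.8x4 + 0.9x5 + 46.8x6 ≥ 51.1   (lysine)
  x1, x2, x3, x4, x5, x6 ≥ 0.
The cheapest feasible vertex uses only pea protein, limestone, rice bran; sorghum, cassava meal, fish meal are not used. The phosphorus, calcium, lysine requirements are met with equality.
Solving gives x2 = 1.174, x3 = 0.7225, x4 = 0.4074.
Objective = 1.03·1.174 + 0.08·0.7225 + 0.19·0.4074 = 1.3444.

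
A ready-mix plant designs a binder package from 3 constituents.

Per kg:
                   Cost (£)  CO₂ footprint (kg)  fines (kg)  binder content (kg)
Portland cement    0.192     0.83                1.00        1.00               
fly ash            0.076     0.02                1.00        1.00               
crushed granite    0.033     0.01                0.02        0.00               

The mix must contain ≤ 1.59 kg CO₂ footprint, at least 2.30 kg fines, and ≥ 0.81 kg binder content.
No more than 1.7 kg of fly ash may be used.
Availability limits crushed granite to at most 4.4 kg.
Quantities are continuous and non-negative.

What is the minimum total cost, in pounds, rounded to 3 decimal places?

Let x1 = kg of Portland cement, x2 = kg of fly ash, x3 = kg of crushed granite.
min 0.192x1 + 0.076x2 + 0.033x3 subject to:
  0.83x1 + 0.02x2 + 0.01x3 ≤ 1.59   (CO₂ footprint)
  1x1 + 1x2 + 0.02x3 ≥ 2.3   (fines)
  1x1 + 1x2 ≥ 0.81   (binder content)
  x2 ≤ 1.7
  x3 ≤ 4.4
  x1, x2, x3 ≥ 0.
The cheapest feasible vertex uses only Portland cement, fly ash; crushed granite is not used. There the fines and the fly ash cap constraints are tight.
Solving gives x1 = 0.6, x2 = 1.7.
Hence cost = 0.192·0.6 + 0.076·1.7 = £0.24440.

£0.244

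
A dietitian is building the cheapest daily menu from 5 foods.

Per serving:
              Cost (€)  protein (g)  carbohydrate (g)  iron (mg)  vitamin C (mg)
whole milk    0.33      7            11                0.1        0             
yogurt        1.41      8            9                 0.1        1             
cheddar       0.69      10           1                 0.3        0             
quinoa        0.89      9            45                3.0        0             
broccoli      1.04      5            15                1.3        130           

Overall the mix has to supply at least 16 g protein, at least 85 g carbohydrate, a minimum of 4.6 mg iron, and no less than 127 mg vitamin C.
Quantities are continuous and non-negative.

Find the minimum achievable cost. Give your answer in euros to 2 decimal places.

€2.41

Treat it as an LP. Let x1 = servings of whole milk, x2 = servings of yogurt, x3 = servings of cheddar, x4 = servings of quinoa, x5 = servings of broccoli.
min 0.33x1 + 1.41x2 + 0.69x3 + 0.89x4 + 1.04x5 s.t.:
  7x1 + 8x2 + 10x3 + 9x4 + 5x5 ≥ 16   (protein)
  11x1 + 9x2 + 1x3 + 45x4 + 15x5 ≥ 85   (carbohydrate)
  0.1x1 + 0.1x2 + 0.3x3 + 3x4 + 1.3x5 ≥ 4.6   (iron)
  1x2 + 130x5 ≥ 127   (vitamin C)
  x1, x2, x3, x4, x5 ≥ 0.
At the optimum only quinoa, broccoli are positive (whole milk, yogurt, cheddar = 0). Binding constraints: carbohydrate and vitamin C.
So quinoa = 1.563 servings, broccoli = 0.9769 servings.
Objective = 0.89·1.563 + 1.04·0.9769 = 2.4070.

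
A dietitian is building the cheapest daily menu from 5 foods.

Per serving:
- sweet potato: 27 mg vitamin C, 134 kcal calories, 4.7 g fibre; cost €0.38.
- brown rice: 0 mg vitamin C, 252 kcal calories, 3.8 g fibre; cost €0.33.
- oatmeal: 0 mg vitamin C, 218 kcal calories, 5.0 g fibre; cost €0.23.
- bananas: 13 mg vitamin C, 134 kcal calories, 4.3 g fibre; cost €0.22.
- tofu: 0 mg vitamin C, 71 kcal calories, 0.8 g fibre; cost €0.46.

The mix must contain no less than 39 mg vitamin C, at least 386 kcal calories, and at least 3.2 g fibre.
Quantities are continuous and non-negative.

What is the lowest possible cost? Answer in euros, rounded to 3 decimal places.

€0.651

Treat it as an LP. Let x1 = servings of sweet potato, x2 = servings of brown rice, x3 = servings of oatmeal, x4 = servings of bananas, x5 = servings of tofu.
Minimize 0.38x1 + 0.33x2 + 0.23x3 + 0.22x4 + 0.46x5 subject to:
  27x1 + 13x4 ≥ 39   (vitamin C)
  134x1 + 252x2 + 218x3 + 134x4 + 71x5 ≥ 386   (calories)
  4.7x1 + 3.8x2 + 5x3 + 4.3x4 + 0.8x5 ≥ 3.2   (fibre)
  x1, x2, x3, x4, x5 ≥ 0.
The cheapest feasible vertex uses only sweet potato, bananas; brown rice, oatmeal, tofu are not used. Binding constraints: vitamin C and calories.
That vertex is x1 = 0.11087, x4 = 2.7697.
Hence cost = 0.38·0.11087 + 0.22·2.7697 = €0.65146.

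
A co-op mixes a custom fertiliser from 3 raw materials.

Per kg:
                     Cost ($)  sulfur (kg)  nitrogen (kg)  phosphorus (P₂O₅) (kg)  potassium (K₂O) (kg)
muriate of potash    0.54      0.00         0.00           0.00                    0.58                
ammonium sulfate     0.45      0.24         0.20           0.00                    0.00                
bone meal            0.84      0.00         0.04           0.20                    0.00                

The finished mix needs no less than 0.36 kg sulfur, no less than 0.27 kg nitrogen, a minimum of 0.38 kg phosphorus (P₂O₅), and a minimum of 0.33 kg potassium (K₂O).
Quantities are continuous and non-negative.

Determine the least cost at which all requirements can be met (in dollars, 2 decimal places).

Let x1 = kg of muriate of potash, x2 = kg of ammonium sulfate, x3 = kg of bone meal.
Minimise 0.54x1 + 0.45x2 + 0.84x3 subject to:
  0.24x2 ≥ 0.36   (sulfur)
  0.2x2 + 0.04x3 ≥ 0.27   (nitrogen)
  0.2x3 ≥ 0.38   (phosphorus (P₂O₅))
  0.58x1 ≥ 0.33   (potassium (K₂O))
  x1, x2, x3 ≥ 0.
The optimal mix uses every input. The sulfur, phosphorus (P₂O₅), potassium (K₂O) requirements are met with equality.
That vertex is x1 = 0.569, x2 = 1.5, x3 = 1.9.
Cost = 0.54·0.569 + 0.45·1.5 + 0.84·1.9 = 2.5783.

$2.58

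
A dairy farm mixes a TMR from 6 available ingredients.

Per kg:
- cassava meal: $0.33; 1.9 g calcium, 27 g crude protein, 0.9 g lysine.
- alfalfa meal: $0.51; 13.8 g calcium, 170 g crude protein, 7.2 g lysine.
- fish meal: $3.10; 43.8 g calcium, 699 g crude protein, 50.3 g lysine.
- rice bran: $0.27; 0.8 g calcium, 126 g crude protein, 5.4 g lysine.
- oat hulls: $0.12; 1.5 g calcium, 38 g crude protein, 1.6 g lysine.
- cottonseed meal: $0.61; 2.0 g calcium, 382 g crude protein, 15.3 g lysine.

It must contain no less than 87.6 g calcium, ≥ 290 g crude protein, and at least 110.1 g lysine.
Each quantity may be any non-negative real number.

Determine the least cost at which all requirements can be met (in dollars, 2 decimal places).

Treat it as an LP. Let x1 = kg of cassava meal, x2 = kg of alfalfa meal, x3 = kg of fish meal, x4 = kg of rice bran, x5 = kg of oat hulls, x6 = kg of cottonseed meal.
Minimize 0.33x1 + 0.51x2 + 3.1x3 + 0.27x4 + 0.12x5 + 0.61x6 subject to:
  1.9x1 + 13.8x2 + 43.8x3 + 0.8x4 + 1.5x5 + 2x6 ≥ 87.6   (calcium)
  27x1 + 170x2 + 699x3 + 126x4 + 38x5 + 382x6 ≥ 290   (crude protein)
  0.9x1 + 7.2x2 + 50.3x3 + 5.4x4 + 1.6x5 + 15.3x6 ≥ 110.1   (lysine)
  x1, x2, x3, x4, x5, x6 ≥ 0.
The minimum-cost mix takes nothing from cassava meal, fish meal, rice bran, oat hulls — only alfalfa meal, cottonseed meal. The calcium and lysine requirements are met with equality.
That vertex is x2 = 5.693, x6 = 4.517.
Hence cost = 0.51·5.693 + 0.61·4.517 = $5.6588.

$5.66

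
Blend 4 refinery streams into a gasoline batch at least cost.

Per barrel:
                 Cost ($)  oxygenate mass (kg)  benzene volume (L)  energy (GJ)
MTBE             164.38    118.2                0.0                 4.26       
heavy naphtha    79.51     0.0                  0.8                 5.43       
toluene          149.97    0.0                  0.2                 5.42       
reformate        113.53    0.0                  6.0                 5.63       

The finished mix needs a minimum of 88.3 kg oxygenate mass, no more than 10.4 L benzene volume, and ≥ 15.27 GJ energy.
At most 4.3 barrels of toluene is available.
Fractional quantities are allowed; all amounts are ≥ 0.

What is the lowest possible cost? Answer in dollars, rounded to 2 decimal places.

$299.79

Set it up as a linear program. Let x1 = barrels of MTBE, x2 = barrels of heavy naphtha, x3 = barrels of toluene, x4 = barrels of reformate.
Minimize 164.38x1 + 79.51x2 + 149.97x3 + 113.53x4 s.t.:
  118.2x1 ≥ 88.3   (oxygenate mass)
  0.8x2 + 0.2x3 + 6x4 ≤ 10.4   (benzene volume)
  4.26x1 + 5.43x2 + 5.42x3 + 5.63x4 ≥ 15.27   (energy)
  x3 ≤ 4.3
  x1, x2, x3, x4 ≥ 0.
The cheapest feasible vertex uses only MTBE, heavy naphtha; toluene, reformate are not used. Binding constraints: oxygenate mass and energy.
So MTBE = 0.747039 barrels, heavy naphtha = 2.22608 barrels.
Cost = 164.38·0.747039 + 79.51·2.22608 = 299.7939.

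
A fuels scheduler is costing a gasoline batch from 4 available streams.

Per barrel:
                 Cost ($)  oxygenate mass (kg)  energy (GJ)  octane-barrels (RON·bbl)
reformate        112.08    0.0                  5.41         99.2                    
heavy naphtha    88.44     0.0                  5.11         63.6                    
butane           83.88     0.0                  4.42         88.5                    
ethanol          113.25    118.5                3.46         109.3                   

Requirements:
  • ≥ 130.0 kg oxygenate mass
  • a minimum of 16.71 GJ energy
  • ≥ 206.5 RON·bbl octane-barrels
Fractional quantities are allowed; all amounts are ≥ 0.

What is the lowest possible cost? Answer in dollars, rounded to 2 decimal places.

Let x1 = barrels of reformate, x2 = barrels of heavy naphtha, x3 = barrels of butane, x4 = barrels of ethanol.
Minimise 112.08x1 + 88.44x2 + 83.88x3 + 113.25x4 subject to:
  118.5x4 ≥ 130   (oxygenate mass)
  5.41x1 + 5.11x2 + 4.42x3 + 3.46x4 ≥ 16.71   (energy)
  99.2x1 + 63.6x2 + 88.5x3 + 109.3x4 ≥ 206.5   (octane-barrels)
  x1, x2, x3, x4 ≥ 0.
The optimal basis is {heavy naphtha, ethanol}; reformate, butane drop out. Binding constraints: oxygenate mass and energy.
Optimal quantities: heavy naphtha = 2.52724 barrels, ethanol = 1.09705 barrels.
Hence cost = 88.44·2.52724 + 113.25·1.09705 = $347.7500.

$347.75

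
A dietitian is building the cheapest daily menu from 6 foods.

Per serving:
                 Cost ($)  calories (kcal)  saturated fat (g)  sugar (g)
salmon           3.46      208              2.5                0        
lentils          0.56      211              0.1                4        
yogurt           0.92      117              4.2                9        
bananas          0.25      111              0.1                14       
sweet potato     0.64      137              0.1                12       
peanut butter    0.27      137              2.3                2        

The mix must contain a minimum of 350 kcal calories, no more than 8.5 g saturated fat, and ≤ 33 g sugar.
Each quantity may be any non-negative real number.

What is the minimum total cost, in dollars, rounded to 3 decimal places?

Treat it as an LP. Let x1 = servings of salmon, x2 = servings of lentils, x3 = servings of yogurt, x4 = servings of bananas, x5 = servings of sweet potato, x6 = servings of peanut butter.
Minimize 3.46x1 + 0.56x2 + 0.92x3 + 0.25x4 + 0.64x5 + 0.27x6 with:
  208x1 + 211x2 + 117x3 + 111x4 + 137x5 + 137x6 ≥ 350   (calories)
  2.5x1 + 0.1x2 + 4.2x3 + 0.1x4 + 0.1x5 + 2.3x6 ≤ 8.5   (saturated fat)
  4x2 + 9x3 + 14x4 + 12x5 + 2x6 ≤ 33   (sugar)
  x1, x2, x3, x4, x5, x6 ≥ 0.
At the optimum only peanut butter is positive (salmon, lentils, yogurt, bananas, sweet potato = 0). There the calories constraint is tight.
That vertex is x6 = 2.555.
Total cost: 0.27·2.555 = 0.68985.

$0.690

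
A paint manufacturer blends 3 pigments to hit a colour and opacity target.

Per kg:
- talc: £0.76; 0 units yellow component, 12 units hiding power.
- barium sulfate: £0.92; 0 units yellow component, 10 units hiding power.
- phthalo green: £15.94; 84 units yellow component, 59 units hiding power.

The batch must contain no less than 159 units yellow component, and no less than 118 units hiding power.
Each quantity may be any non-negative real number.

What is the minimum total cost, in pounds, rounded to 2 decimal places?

£30.57

Treat it as an LP. Let x1 = kg of talc, x2 = kg of barium sulfate, x3 = kg of phthalo green.
min 0.76x1 + 0.92x2 + 15.94x3 subject to:
  84x3 ≥ 159   (yellow component)
  12x1 + 10x2 + 59x3 ≥ 118   (hiding power)
  x1, x2, x3 ≥ 0.
At the optimum only talc, phthalo green are positive (barium sulfate = 0). Binding constraints: yellow component and hiding power.
Optimal quantities: talc = 0.5268 kg, phthalo green = 1.893 kg.
Hence cost = 0.76·0.5268 + 15.94·1.893 = £30.5748.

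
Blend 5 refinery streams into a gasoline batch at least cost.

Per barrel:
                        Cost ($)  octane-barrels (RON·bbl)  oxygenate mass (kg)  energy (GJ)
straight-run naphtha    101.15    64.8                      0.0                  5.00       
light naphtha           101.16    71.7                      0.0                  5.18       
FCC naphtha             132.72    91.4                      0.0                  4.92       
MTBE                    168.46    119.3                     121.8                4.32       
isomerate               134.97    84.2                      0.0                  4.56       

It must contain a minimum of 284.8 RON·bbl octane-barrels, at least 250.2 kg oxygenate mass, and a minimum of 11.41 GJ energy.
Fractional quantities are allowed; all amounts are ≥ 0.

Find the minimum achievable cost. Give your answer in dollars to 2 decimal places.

$402.11

Treat it as an LP. Let x1 = barrels of straight-run naphtha, x2 = barrels of light naphtha, x3 = barrels of FCC naphtha, x4 = barrels of MTBE, x5 = barrels of isomerate.
Minimise 101.15x1 + 101.16x2 + 132.72x3 + 168.46x4 + 134.97x5 s.t.:
  64.8x1 + 71.7x2 + 91.4x3 + 119.3x4 + 84.2x5 ≥ 284.8   (octane-barrels)
  121.8x4 ≥ 250.2   (oxygenate mass)
  5x1 + 5.18x2 + 4.92x3 + 4.32x4 + 4.56x5 ≥ 11.41   (energy)
  x1, x2, x3, x4, x5 ≥ 0.
At the optimum only light naphtha, MTBE are positive (straight-run naphtha, FCC naphtha, isomerate = 0). The octane-barrels and oxygenate mass requirements are met with equality.
That vertex is x2 = 0.55419, x4 = 2.0542.
Hence cost = 101.16·0.55419 + 168.46·2.0542 = $402.1124.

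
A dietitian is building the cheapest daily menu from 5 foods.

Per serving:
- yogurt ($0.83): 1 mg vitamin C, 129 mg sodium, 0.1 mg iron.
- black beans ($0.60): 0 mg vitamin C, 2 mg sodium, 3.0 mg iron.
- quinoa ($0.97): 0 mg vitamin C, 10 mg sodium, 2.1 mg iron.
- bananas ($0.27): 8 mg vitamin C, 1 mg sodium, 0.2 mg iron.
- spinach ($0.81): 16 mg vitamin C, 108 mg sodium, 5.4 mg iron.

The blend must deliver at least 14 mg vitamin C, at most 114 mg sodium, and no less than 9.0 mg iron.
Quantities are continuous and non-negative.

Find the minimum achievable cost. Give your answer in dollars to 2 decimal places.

Let x1 = servings of yogurt, x2 = servings of black beans, x3 = servings of quinoa, x4 = servings of bananas, x5 = servings of spinach.
min 0.83x1 + 0.6x2 + 0.97x3 + 0.27x4 + 0.81x5 with:
  1x1 + 8x4 + 16x5 ≥ 14   (vitamin C)
  129x1 + 2x2 + 10x3 + 1x4 + 108x5 ≤ 114   (sodium)
  0.1x1 + 3x2 + 2.1x3 + 0.2x4 + 5.4x5 ≥ 9   (iron)
  x1, x2, x3, x4, x5 ≥ 0.
The optimal basis is {black beans, spinach}; yogurt, quinoa, bananas drop out. Binding constraints: sodium and iron.
So black beans = 1.138 servings, spinach = 1.034 servings.
Cost = 0.6·1.138 + 0.81·1.034 = 1.5203.

$1.52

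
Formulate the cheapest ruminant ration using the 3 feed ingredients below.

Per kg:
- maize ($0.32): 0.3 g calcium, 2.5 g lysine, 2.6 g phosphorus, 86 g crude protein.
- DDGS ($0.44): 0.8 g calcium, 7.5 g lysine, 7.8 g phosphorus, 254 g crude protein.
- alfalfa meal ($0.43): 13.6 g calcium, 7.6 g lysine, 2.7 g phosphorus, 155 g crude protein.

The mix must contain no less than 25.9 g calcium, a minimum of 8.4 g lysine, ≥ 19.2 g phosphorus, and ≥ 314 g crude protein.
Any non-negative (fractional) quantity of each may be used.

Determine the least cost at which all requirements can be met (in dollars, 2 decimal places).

$1.58

Let x1 = kg of maize, x2 = kg of DDGS, x3 = kg of alfalfa meal.
min 0.32x1 + 0.44x2 + 0.43x3 subject to:
  0.3x1 + 0.8x2 + 13.6x3 ≥ 25.9   (calcium)
  2.5x1 + 7.5x2 + 7.6x3 ≥ 8.4   (lysine)
  2.6x1 + 7.8x2 + 2.7x3 ≥ 19.2   (phosphorus)
  86x1 + 254x2 + 155x3 ≥ 314   (crude protein)
  x1, x2, x3 ≥ 0.
The cheapest feasible vertex uses only DDGS, alfalfa meal; maize is not used. The calcium and phosphorus requirements are met with equality.
That vertex is x2 = 1.84, x3 = 1.796.
Objective = 0.44·1.84 + 0.43·1.796 = 1.5819.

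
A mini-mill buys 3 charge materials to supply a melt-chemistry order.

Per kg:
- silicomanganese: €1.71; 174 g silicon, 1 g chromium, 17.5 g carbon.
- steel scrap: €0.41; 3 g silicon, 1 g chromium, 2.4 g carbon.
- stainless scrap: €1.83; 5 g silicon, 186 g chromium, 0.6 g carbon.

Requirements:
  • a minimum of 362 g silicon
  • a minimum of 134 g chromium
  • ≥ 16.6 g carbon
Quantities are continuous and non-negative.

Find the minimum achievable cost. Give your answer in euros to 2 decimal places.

Set it up as a linear program. Let x1 = kg of silicomanganese, x2 = kg of steel scrap, x3 = kg of stainless scrap.
min 1.71x1 + 0.41x2 + 1.83x3 s.t.:
  174x1 + 3x2 + 5x3 ≥ 362   (silicon)
  1x1 + 1x2 + 186x3 ≥ 134   (chromium)
  17.5x1 + 2.4x2 + 0.6x3 ≥ 16.6   (carbon)
  x1, x2, x3 ≥ 0.
At the optimum only silicomanganese, stainless scrap are positive (steel scrap = 0). Binding constraints: silicon and chromium.
Solving gives x1 = 2.06, x3 = 0.7094.
Cost = 1.71·2.06 + 1.83·0.7094 = 4.8208.

€4.82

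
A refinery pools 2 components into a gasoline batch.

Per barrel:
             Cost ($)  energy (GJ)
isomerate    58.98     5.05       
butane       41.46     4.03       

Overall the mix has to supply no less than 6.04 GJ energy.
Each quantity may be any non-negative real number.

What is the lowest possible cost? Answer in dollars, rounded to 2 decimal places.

$62.14

Treat it as an LP. Let x1 = barrels of isomerate, x2 = barrels of butane.
Minimise 58.98x1 + 41.46x2 s.t.:
  5.05x1 + 4.03x2 ≥ 6.04   (energy)
  x1, x2 ≥ 0.
The cheapest feasible vertex uses only butane; isomerate is not used. Binding constraint: energy.
Solving gives x2 = 1.4988.
Hence cost = 41.46·1.4988 = $62.1402.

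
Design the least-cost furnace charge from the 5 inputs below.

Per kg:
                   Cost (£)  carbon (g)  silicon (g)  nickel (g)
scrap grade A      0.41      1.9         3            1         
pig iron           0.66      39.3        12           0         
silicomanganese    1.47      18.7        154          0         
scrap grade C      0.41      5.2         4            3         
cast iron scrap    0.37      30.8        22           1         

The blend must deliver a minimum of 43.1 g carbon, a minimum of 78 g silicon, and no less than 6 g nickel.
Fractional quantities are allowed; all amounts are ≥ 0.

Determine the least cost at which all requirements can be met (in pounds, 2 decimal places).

Let x1 = kg of scrap grade A, x2 = kg of pig iron, x3 = kg of silicomanganese, x4 = kg of scrap grade C, x5 = kg of cast iron scrap.
Minimize 0.41x1 + 0.66x2 + 1.47x3 + 0.41x4 + 0.37x5 with:
  1.9x1 + 39.3x2 + 18.7x3 + 5.2x4 + 30.8x5 ≥ 43.1   (carbon)
  3x1 + 12x2 + 154x3 + 4x4 + 22x5 ≥ 78   (silicon)
  1x1 + 3x4 + 1x5 ≥ 6   (nickel)
  x1, x2, x3, x4, x5 ≥ 0.
The cheapest feasible vertex uses only silicomanganese, scrap grade C, cast iron scrap; scrap grade A, pig iron are not used. There the carbon, silicon, nickel constraints are tight.
So silicomanganese = 0.3323 kg, scrap grade C = 1.696 kg, cast iron scrap = 0.9112 kg.
Cost = 1.47·0.3323 + 0.41·1.696 + 0.37·0.9112 = 1.5210.

£1.52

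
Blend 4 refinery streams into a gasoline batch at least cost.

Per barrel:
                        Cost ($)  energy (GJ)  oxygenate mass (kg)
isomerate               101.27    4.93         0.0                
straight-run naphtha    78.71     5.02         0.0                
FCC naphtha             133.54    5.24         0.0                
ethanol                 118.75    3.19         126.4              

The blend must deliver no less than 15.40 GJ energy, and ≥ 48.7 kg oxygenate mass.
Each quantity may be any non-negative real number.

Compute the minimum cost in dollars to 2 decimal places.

Treat it as an LP. Let x1 = barrels of isomerate, x2 = barrels of straight-run naphtha, x3 = barrels of FCC naphtha, x4 = barrels of ethanol.
Minimize 101.27x1 + 78.71x2 + 133.54x3 + 118.75x4 s.t.:
  4.93x1 + 5.02x2 + 5.24x3 + 3.19x4 ≥ 15.4   (energy)
  126.4x4 ≥ 48.7   (oxygenate mass)
  x1, x2, x3, x4 ≥ 0.
The cheapest feasible vertex uses only straight-run naphtha, ethanol; isomerate, FCC naphtha are not used. There the energy and oxygenate mass constraints are tight.
Optimal quantities: straight-run naphtha = 2.8229 barrels, ethanol = 0.38528 barrels.
Total cost: 78.71·2.8229 + 118.75·0.38528 = 267.9425.

$267.94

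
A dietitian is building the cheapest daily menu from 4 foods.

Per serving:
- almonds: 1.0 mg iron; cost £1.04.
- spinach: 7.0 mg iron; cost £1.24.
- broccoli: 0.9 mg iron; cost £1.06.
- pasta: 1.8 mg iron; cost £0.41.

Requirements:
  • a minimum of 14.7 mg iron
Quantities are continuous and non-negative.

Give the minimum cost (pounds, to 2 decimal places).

Set it up as a linear program. Let x1 = servings of almonds, x2 = servings of spinach, x3 = servings of broccoli, x4 = servings of pasta.
Minimise 1.04x1 + 1.24x2 + 1.06x3 + 0.41x4 subject to:
  1x1 + 7x2 + 0.9x3 + 1.8x4 ≥ 14.7   (iron)
  x1, x2, x3, x4 ≥ 0.
The optimal basis is {spinach}; almonds, broccoli, pasta drop out. Binding constraint: iron.
Solving gives x2 = 2.1.
Cost = 1.24·2.1 = 2.6040.

£2.60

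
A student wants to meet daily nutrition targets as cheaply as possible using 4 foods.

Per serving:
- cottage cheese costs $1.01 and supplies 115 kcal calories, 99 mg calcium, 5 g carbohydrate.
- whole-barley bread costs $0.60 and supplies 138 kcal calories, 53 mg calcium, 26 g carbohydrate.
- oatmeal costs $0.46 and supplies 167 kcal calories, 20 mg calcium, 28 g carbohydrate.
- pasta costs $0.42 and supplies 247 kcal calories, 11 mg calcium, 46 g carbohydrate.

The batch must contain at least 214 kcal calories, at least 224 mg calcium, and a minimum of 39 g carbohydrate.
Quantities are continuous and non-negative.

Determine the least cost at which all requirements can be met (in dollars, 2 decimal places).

$2.36

Treat it as an LP. Let x1 = servings of cottage cheese, x2 = servings of whole-barley bread, x3 = servings of oatmeal, x4 = servings of pasta.
min 1.01x1 + 0.6x2 + 0.46x3 + 0.42x4 with:
  115x1 + 138x2 + 167x3 + 247x4 ≥ 214   (calories)
  99x1 + 53x2 + 20x3 + 11x4 ≥ 224   (calcium)
  5x1 + 26x2 + 28x3 + 46x4 ≥ 39   (carbohydrate)
  x1, x2, x3, x4 ≥ 0.
The cheapest feasible vertex uses only cottage cheese, whole-barley bread; oatmeal, pasta are not used. The calcium and carbohydrate requirements are met with equality.
Optimal quantities: cottage cheese = 1.627 servings, whole-barley bread = 1.187 servings.
Hence cost = 1.01·1.627 + 0.6·1.187 = $2.3555.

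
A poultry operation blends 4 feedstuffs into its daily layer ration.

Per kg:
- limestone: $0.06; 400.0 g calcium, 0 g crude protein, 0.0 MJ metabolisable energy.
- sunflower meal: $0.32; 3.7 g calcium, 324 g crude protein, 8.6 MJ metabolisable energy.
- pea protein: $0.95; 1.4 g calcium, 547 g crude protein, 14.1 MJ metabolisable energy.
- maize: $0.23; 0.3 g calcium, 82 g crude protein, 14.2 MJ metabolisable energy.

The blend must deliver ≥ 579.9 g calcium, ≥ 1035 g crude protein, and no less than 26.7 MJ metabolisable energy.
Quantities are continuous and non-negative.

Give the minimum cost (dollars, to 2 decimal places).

Let x1 = kg of limestone, x2 = kg of sunflower meal, x3 = kg of pea protein, x4 = kg of maize.
Minimise 0.06x1 + 0.32x2 + 0.95x3 + 0.23x4 with:
  400x1 + 3.7x2 + 1.4x3 + 0.3x4 ≥ 579.9   (calcium)
  324x2 + 547x3 + 82x4 ≥ 1035   (crude protein)
  8.6x2 + 14.1x3 + 14.2x4 ≥ 26.7   (metabolisable energy)
  x1, x2, x3, x4 ≥ 0.
The cheapest feasible vertex uses only limestone, sunflower meal; pea protein, maize are not used. There the calcium and crude protein constraints are tight.
Solving gives x1 = 1.42, x2 = 3.194.
Total cost: 0.06·1.42 + 0.32·3.194 = 1.1073.

$1.11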